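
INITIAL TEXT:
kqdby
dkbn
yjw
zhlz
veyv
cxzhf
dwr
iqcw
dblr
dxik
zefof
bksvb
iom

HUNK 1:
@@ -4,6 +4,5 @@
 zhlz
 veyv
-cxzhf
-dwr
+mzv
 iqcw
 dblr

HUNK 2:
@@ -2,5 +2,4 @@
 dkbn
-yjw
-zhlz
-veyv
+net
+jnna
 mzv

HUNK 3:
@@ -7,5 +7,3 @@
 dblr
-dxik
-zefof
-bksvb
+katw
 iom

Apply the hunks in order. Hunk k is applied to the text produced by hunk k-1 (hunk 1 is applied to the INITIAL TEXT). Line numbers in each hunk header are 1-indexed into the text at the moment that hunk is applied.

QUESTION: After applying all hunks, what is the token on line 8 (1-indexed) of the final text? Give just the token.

Answer: katw

Derivation:
Hunk 1: at line 4 remove [cxzhf,dwr] add [mzv] -> 12 lines: kqdby dkbn yjw zhlz veyv mzv iqcw dblr dxik zefof bksvb iom
Hunk 2: at line 2 remove [yjw,zhlz,veyv] add [net,jnna] -> 11 lines: kqdby dkbn net jnna mzv iqcw dblr dxik zefof bksvb iom
Hunk 3: at line 7 remove [dxik,zefof,bksvb] add [katw] -> 9 lines: kqdby dkbn net jnna mzv iqcw dblr katw iom
Final line 8: katw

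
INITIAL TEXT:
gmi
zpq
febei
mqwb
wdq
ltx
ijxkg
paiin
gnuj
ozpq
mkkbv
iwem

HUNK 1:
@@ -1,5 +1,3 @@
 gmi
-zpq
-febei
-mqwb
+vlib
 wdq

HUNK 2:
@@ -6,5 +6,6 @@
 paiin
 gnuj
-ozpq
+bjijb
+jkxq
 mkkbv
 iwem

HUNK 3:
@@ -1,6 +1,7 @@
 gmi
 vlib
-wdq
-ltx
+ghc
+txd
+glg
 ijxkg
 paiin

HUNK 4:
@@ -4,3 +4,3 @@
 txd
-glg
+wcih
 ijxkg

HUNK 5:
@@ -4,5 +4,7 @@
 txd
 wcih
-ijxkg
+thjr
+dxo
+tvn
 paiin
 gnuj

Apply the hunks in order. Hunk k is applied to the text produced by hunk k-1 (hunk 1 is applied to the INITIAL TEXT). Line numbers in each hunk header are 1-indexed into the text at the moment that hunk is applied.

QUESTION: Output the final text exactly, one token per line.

Hunk 1: at line 1 remove [zpq,febei,mqwb] add [vlib] -> 10 lines: gmi vlib wdq ltx ijxkg paiin gnuj ozpq mkkbv iwem
Hunk 2: at line 6 remove [ozpq] add [bjijb,jkxq] -> 11 lines: gmi vlib wdq ltx ijxkg paiin gnuj bjijb jkxq mkkbv iwem
Hunk 3: at line 1 remove [wdq,ltx] add [ghc,txd,glg] -> 12 lines: gmi vlib ghc txd glg ijxkg paiin gnuj bjijb jkxq mkkbv iwem
Hunk 4: at line 4 remove [glg] add [wcih] -> 12 lines: gmi vlib ghc txd wcih ijxkg paiin gnuj bjijb jkxq mkkbv iwem
Hunk 5: at line 4 remove [ijxkg] add [thjr,dxo,tvn] -> 14 lines: gmi vlib ghc txd wcih thjr dxo tvn paiin gnuj bjijb jkxq mkkbv iwem

Answer: gmi
vlib
ghc
txd
wcih
thjr
dxo
tvn
paiin
gnuj
bjijb
jkxq
mkkbv
iwem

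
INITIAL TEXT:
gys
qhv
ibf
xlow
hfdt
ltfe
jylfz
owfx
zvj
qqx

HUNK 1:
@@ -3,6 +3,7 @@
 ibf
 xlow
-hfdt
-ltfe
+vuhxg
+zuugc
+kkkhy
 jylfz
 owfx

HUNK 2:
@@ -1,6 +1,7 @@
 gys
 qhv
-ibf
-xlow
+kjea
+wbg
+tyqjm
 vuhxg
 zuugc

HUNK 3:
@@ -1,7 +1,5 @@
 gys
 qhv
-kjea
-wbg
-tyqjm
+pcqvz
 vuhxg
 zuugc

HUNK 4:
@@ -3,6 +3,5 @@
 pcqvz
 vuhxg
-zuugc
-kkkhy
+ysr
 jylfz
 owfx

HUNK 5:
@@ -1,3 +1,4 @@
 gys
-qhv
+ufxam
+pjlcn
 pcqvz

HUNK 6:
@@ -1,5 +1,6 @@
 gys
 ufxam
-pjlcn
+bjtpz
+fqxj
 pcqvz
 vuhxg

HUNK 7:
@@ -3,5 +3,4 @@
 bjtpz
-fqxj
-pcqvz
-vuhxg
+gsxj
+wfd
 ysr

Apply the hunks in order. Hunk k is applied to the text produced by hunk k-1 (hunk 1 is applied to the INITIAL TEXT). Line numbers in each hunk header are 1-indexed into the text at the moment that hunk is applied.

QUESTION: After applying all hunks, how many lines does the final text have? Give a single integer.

Answer: 10

Derivation:
Hunk 1: at line 3 remove [hfdt,ltfe] add [vuhxg,zuugc,kkkhy] -> 11 lines: gys qhv ibf xlow vuhxg zuugc kkkhy jylfz owfx zvj qqx
Hunk 2: at line 1 remove [ibf,xlow] add [kjea,wbg,tyqjm] -> 12 lines: gys qhv kjea wbg tyqjm vuhxg zuugc kkkhy jylfz owfx zvj qqx
Hunk 3: at line 1 remove [kjea,wbg,tyqjm] add [pcqvz] -> 10 lines: gys qhv pcqvz vuhxg zuugc kkkhy jylfz owfx zvj qqx
Hunk 4: at line 3 remove [zuugc,kkkhy] add [ysr] -> 9 lines: gys qhv pcqvz vuhxg ysr jylfz owfx zvj qqx
Hunk 5: at line 1 remove [qhv] add [ufxam,pjlcn] -> 10 lines: gys ufxam pjlcn pcqvz vuhxg ysr jylfz owfx zvj qqx
Hunk 6: at line 1 remove [pjlcn] add [bjtpz,fqxj] -> 11 lines: gys ufxam bjtpz fqxj pcqvz vuhxg ysr jylfz owfx zvj qqx
Hunk 7: at line 3 remove [fqxj,pcqvz,vuhxg] add [gsxj,wfd] -> 10 lines: gys ufxam bjtpz gsxj wfd ysr jylfz owfx zvj qqx
Final line count: 10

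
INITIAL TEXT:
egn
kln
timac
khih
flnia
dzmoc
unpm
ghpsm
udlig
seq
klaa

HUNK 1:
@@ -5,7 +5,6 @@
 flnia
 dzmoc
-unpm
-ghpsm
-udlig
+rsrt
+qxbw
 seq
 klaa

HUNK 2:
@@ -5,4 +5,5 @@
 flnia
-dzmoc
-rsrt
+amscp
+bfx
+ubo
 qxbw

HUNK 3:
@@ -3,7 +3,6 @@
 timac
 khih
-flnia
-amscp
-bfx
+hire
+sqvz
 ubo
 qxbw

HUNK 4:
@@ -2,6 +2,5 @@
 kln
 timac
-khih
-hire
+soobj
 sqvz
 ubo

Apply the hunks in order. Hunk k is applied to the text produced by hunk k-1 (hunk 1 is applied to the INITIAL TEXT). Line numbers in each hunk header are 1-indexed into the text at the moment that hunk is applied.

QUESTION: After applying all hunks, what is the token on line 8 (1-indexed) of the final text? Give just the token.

Hunk 1: at line 5 remove [unpm,ghpsm,udlig] add [rsrt,qxbw] -> 10 lines: egn kln timac khih flnia dzmoc rsrt qxbw seq klaa
Hunk 2: at line 5 remove [dzmoc,rsrt] add [amscp,bfx,ubo] -> 11 lines: egn kln timac khih flnia amscp bfx ubo qxbw seq klaa
Hunk 3: at line 3 remove [flnia,amscp,bfx] add [hire,sqvz] -> 10 lines: egn kln timac khih hire sqvz ubo qxbw seq klaa
Hunk 4: at line 2 remove [khih,hire] add [soobj] -> 9 lines: egn kln timac soobj sqvz ubo qxbw seq klaa
Final line 8: seq

Answer: seq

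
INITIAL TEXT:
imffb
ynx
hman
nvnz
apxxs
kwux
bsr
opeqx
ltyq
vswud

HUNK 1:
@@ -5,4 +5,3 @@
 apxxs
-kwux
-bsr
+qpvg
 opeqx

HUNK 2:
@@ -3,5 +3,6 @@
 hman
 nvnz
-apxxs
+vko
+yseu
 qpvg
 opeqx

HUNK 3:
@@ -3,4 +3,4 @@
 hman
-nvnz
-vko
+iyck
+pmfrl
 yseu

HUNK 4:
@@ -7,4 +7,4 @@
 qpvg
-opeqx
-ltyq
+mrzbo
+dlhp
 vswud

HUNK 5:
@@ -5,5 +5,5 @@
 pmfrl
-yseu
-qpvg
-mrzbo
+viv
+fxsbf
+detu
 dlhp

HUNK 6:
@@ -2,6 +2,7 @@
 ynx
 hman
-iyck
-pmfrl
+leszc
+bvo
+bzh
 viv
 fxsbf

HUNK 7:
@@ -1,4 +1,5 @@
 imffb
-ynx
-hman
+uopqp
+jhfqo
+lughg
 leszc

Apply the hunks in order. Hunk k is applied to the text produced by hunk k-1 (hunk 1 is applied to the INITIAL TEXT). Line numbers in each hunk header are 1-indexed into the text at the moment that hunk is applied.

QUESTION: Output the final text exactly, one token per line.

Answer: imffb
uopqp
jhfqo
lughg
leszc
bvo
bzh
viv
fxsbf
detu
dlhp
vswud

Derivation:
Hunk 1: at line 5 remove [kwux,bsr] add [qpvg] -> 9 lines: imffb ynx hman nvnz apxxs qpvg opeqx ltyq vswud
Hunk 2: at line 3 remove [apxxs] add [vko,yseu] -> 10 lines: imffb ynx hman nvnz vko yseu qpvg opeqx ltyq vswud
Hunk 3: at line 3 remove [nvnz,vko] add [iyck,pmfrl] -> 10 lines: imffb ynx hman iyck pmfrl yseu qpvg opeqx ltyq vswud
Hunk 4: at line 7 remove [opeqx,ltyq] add [mrzbo,dlhp] -> 10 lines: imffb ynx hman iyck pmfrl yseu qpvg mrzbo dlhp vswud
Hunk 5: at line 5 remove [yseu,qpvg,mrzbo] add [viv,fxsbf,detu] -> 10 lines: imffb ynx hman iyck pmfrl viv fxsbf detu dlhp vswud
Hunk 6: at line 2 remove [iyck,pmfrl] add [leszc,bvo,bzh] -> 11 lines: imffb ynx hman leszc bvo bzh viv fxsbf detu dlhp vswud
Hunk 7: at line 1 remove [ynx,hman] add [uopqp,jhfqo,lughg] -> 12 lines: imffb uopqp jhfqo lughg leszc bvo bzh viv fxsbf detu dlhp vswud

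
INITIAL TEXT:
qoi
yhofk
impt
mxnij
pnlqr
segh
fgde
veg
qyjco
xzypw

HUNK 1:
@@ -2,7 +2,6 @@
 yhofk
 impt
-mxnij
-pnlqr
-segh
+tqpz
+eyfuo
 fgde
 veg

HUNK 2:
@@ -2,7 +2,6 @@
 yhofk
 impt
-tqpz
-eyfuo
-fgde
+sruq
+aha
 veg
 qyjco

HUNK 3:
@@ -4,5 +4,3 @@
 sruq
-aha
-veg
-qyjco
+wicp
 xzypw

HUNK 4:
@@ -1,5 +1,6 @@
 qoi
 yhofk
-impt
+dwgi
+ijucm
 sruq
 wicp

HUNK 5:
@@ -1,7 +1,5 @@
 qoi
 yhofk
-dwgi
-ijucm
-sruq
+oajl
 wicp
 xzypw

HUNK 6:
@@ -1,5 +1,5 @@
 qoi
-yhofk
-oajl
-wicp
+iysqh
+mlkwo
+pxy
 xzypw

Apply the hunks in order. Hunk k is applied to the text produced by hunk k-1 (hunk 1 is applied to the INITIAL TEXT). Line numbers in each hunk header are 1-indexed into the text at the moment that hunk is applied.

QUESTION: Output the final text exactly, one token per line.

Answer: qoi
iysqh
mlkwo
pxy
xzypw

Derivation:
Hunk 1: at line 2 remove [mxnij,pnlqr,segh] add [tqpz,eyfuo] -> 9 lines: qoi yhofk impt tqpz eyfuo fgde veg qyjco xzypw
Hunk 2: at line 2 remove [tqpz,eyfuo,fgde] add [sruq,aha] -> 8 lines: qoi yhofk impt sruq aha veg qyjco xzypw
Hunk 3: at line 4 remove [aha,veg,qyjco] add [wicp] -> 6 lines: qoi yhofk impt sruq wicp xzypw
Hunk 4: at line 1 remove [impt] add [dwgi,ijucm] -> 7 lines: qoi yhofk dwgi ijucm sruq wicp xzypw
Hunk 5: at line 1 remove [dwgi,ijucm,sruq] add [oajl] -> 5 lines: qoi yhofk oajl wicp xzypw
Hunk 6: at line 1 remove [yhofk,oajl,wicp] add [iysqh,mlkwo,pxy] -> 5 lines: qoi iysqh mlkwo pxy xzypw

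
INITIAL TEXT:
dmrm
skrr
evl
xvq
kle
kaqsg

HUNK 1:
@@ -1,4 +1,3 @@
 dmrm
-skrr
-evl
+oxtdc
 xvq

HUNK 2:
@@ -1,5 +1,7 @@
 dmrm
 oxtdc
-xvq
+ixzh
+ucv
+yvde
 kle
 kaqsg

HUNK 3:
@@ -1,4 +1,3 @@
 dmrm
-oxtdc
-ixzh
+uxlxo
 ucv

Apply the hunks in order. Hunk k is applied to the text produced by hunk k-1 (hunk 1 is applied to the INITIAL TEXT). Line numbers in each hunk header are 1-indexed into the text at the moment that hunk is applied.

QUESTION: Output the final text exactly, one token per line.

Hunk 1: at line 1 remove [skrr,evl] add [oxtdc] -> 5 lines: dmrm oxtdc xvq kle kaqsg
Hunk 2: at line 1 remove [xvq] add [ixzh,ucv,yvde] -> 7 lines: dmrm oxtdc ixzh ucv yvde kle kaqsg
Hunk 3: at line 1 remove [oxtdc,ixzh] add [uxlxo] -> 6 lines: dmrm uxlxo ucv yvde kle kaqsg

Answer: dmrm
uxlxo
ucv
yvde
kle
kaqsg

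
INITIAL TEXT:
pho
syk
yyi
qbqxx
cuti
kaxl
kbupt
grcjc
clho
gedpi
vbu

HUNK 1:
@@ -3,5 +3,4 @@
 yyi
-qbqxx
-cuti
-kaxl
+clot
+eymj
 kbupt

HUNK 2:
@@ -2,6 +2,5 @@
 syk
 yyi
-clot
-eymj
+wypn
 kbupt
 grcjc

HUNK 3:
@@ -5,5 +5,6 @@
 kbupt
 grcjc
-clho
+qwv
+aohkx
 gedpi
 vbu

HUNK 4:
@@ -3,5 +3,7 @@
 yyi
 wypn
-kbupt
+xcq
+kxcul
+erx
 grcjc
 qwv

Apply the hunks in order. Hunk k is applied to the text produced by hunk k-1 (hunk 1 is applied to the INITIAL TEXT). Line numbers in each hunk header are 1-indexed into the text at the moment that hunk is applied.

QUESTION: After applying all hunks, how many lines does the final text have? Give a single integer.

Hunk 1: at line 3 remove [qbqxx,cuti,kaxl] add [clot,eymj] -> 10 lines: pho syk yyi clot eymj kbupt grcjc clho gedpi vbu
Hunk 2: at line 2 remove [clot,eymj] add [wypn] -> 9 lines: pho syk yyi wypn kbupt grcjc clho gedpi vbu
Hunk 3: at line 5 remove [clho] add [qwv,aohkx] -> 10 lines: pho syk yyi wypn kbupt grcjc qwv aohkx gedpi vbu
Hunk 4: at line 3 remove [kbupt] add [xcq,kxcul,erx] -> 12 lines: pho syk yyi wypn xcq kxcul erx grcjc qwv aohkx gedpi vbu
Final line count: 12

Answer: 12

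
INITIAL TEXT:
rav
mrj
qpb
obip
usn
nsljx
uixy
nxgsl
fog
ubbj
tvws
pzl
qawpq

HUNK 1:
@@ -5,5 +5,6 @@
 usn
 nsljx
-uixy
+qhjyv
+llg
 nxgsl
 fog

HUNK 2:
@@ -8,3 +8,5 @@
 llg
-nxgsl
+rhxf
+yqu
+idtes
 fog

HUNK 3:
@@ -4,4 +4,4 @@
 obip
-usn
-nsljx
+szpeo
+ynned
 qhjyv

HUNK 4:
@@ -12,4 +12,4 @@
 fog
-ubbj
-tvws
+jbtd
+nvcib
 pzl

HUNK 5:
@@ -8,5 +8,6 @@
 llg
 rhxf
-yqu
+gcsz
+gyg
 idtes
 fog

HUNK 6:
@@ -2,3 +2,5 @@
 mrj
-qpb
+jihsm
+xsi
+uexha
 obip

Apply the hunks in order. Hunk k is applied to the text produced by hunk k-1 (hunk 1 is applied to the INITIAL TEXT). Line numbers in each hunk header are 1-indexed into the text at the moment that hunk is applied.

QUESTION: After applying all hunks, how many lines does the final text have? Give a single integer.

Answer: 19

Derivation:
Hunk 1: at line 5 remove [uixy] add [qhjyv,llg] -> 14 lines: rav mrj qpb obip usn nsljx qhjyv llg nxgsl fog ubbj tvws pzl qawpq
Hunk 2: at line 8 remove [nxgsl] add [rhxf,yqu,idtes] -> 16 lines: rav mrj qpb obip usn nsljx qhjyv llg rhxf yqu idtes fog ubbj tvws pzl qawpq
Hunk 3: at line 4 remove [usn,nsljx] add [szpeo,ynned] -> 16 lines: rav mrj qpb obip szpeo ynned qhjyv llg rhxf yqu idtes fog ubbj tvws pzl qawpq
Hunk 4: at line 12 remove [ubbj,tvws] add [jbtd,nvcib] -> 16 lines: rav mrj qpb obip szpeo ynned qhjyv llg rhxf yqu idtes fog jbtd nvcib pzl qawpq
Hunk 5: at line 8 remove [yqu] add [gcsz,gyg] -> 17 lines: rav mrj qpb obip szpeo ynned qhjyv llg rhxf gcsz gyg idtes fog jbtd nvcib pzl qawpq
Hunk 6: at line 2 remove [qpb] add [jihsm,xsi,uexha] -> 19 lines: rav mrj jihsm xsi uexha obip szpeo ynned qhjyv llg rhxf gcsz gyg idtes fog jbtd nvcib pzl qawpq
Final line count: 19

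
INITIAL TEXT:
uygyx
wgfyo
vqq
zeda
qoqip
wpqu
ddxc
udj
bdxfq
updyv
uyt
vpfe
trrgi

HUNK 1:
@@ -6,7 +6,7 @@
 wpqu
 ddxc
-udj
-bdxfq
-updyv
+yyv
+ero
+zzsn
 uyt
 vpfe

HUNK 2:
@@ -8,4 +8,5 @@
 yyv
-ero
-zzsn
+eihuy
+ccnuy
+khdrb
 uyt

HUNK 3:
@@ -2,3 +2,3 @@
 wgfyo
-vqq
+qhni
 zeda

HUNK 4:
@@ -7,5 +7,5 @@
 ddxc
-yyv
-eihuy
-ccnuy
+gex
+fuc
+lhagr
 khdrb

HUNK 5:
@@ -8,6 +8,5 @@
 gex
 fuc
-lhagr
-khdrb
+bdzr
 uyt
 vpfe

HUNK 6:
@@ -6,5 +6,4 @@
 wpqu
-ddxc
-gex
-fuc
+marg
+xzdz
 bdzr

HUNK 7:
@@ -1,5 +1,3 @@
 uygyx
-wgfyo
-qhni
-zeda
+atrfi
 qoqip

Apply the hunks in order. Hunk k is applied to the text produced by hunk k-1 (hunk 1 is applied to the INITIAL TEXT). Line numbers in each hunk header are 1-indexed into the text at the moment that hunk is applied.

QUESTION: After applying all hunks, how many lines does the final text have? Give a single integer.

Hunk 1: at line 6 remove [udj,bdxfq,updyv] add [yyv,ero,zzsn] -> 13 lines: uygyx wgfyo vqq zeda qoqip wpqu ddxc yyv ero zzsn uyt vpfe trrgi
Hunk 2: at line 8 remove [ero,zzsn] add [eihuy,ccnuy,khdrb] -> 14 lines: uygyx wgfyo vqq zeda qoqip wpqu ddxc yyv eihuy ccnuy khdrb uyt vpfe trrgi
Hunk 3: at line 2 remove [vqq] add [qhni] -> 14 lines: uygyx wgfyo qhni zeda qoqip wpqu ddxc yyv eihuy ccnuy khdrb uyt vpfe trrgi
Hunk 4: at line 7 remove [yyv,eihuy,ccnuy] add [gex,fuc,lhagr] -> 14 lines: uygyx wgfyo qhni zeda qoqip wpqu ddxc gex fuc lhagr khdrb uyt vpfe trrgi
Hunk 5: at line 8 remove [lhagr,khdrb] add [bdzr] -> 13 lines: uygyx wgfyo qhni zeda qoqip wpqu ddxc gex fuc bdzr uyt vpfe trrgi
Hunk 6: at line 6 remove [ddxc,gex,fuc] add [marg,xzdz] -> 12 lines: uygyx wgfyo qhni zeda qoqip wpqu marg xzdz bdzr uyt vpfe trrgi
Hunk 7: at line 1 remove [wgfyo,qhni,zeda] add [atrfi] -> 10 lines: uygyx atrfi qoqip wpqu marg xzdz bdzr uyt vpfe trrgi
Final line count: 10

Answer: 10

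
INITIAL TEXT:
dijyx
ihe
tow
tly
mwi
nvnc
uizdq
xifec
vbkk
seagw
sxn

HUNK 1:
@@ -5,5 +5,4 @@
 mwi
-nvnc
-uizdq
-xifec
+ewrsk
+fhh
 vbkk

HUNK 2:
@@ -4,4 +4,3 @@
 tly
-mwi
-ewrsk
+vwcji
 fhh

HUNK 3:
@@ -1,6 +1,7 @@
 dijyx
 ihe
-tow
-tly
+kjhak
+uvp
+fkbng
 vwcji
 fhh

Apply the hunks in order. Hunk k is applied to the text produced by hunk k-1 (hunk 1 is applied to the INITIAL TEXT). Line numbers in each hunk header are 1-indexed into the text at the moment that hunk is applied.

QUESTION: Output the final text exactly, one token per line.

Answer: dijyx
ihe
kjhak
uvp
fkbng
vwcji
fhh
vbkk
seagw
sxn

Derivation:
Hunk 1: at line 5 remove [nvnc,uizdq,xifec] add [ewrsk,fhh] -> 10 lines: dijyx ihe tow tly mwi ewrsk fhh vbkk seagw sxn
Hunk 2: at line 4 remove [mwi,ewrsk] add [vwcji] -> 9 lines: dijyx ihe tow tly vwcji fhh vbkk seagw sxn
Hunk 3: at line 1 remove [tow,tly] add [kjhak,uvp,fkbng] -> 10 lines: dijyx ihe kjhak uvp fkbng vwcji fhh vbkk seagw sxn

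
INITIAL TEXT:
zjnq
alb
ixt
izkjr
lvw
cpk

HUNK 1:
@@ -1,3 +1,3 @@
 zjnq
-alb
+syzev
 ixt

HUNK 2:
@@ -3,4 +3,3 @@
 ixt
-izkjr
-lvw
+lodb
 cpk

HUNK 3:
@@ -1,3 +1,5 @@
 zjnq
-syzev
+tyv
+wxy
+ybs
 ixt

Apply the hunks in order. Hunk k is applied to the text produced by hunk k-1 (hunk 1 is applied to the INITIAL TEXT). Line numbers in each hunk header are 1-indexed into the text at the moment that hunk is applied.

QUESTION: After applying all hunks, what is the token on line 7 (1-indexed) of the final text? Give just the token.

Hunk 1: at line 1 remove [alb] add [syzev] -> 6 lines: zjnq syzev ixt izkjr lvw cpk
Hunk 2: at line 3 remove [izkjr,lvw] add [lodb] -> 5 lines: zjnq syzev ixt lodb cpk
Hunk 3: at line 1 remove [syzev] add [tyv,wxy,ybs] -> 7 lines: zjnq tyv wxy ybs ixt lodb cpk
Final line 7: cpk

Answer: cpk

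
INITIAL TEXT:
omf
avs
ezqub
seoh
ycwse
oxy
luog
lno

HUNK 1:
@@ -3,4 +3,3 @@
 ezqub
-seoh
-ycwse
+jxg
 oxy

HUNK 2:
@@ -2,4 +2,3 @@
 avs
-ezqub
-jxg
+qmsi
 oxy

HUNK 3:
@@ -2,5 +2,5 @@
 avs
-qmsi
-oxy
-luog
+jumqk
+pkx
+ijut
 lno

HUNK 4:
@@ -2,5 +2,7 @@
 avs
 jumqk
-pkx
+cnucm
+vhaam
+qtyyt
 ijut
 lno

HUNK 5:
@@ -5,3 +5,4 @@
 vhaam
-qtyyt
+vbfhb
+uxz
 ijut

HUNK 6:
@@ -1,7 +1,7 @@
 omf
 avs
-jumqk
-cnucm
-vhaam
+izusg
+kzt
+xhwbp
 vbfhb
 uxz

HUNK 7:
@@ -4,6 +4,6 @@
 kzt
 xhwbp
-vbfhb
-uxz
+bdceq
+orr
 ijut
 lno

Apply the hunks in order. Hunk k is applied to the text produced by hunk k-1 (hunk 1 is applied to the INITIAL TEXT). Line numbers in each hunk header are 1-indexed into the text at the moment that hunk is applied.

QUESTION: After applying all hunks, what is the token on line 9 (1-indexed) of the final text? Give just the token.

Answer: lno

Derivation:
Hunk 1: at line 3 remove [seoh,ycwse] add [jxg] -> 7 lines: omf avs ezqub jxg oxy luog lno
Hunk 2: at line 2 remove [ezqub,jxg] add [qmsi] -> 6 lines: omf avs qmsi oxy luog lno
Hunk 3: at line 2 remove [qmsi,oxy,luog] add [jumqk,pkx,ijut] -> 6 lines: omf avs jumqk pkx ijut lno
Hunk 4: at line 2 remove [pkx] add [cnucm,vhaam,qtyyt] -> 8 lines: omf avs jumqk cnucm vhaam qtyyt ijut lno
Hunk 5: at line 5 remove [qtyyt] add [vbfhb,uxz] -> 9 lines: omf avs jumqk cnucm vhaam vbfhb uxz ijut lno
Hunk 6: at line 1 remove [jumqk,cnucm,vhaam] add [izusg,kzt,xhwbp] -> 9 lines: omf avs izusg kzt xhwbp vbfhb uxz ijut lno
Hunk 7: at line 4 remove [vbfhb,uxz] add [bdceq,orr] -> 9 lines: omf avs izusg kzt xhwbp bdceq orr ijut lno
Final line 9: lno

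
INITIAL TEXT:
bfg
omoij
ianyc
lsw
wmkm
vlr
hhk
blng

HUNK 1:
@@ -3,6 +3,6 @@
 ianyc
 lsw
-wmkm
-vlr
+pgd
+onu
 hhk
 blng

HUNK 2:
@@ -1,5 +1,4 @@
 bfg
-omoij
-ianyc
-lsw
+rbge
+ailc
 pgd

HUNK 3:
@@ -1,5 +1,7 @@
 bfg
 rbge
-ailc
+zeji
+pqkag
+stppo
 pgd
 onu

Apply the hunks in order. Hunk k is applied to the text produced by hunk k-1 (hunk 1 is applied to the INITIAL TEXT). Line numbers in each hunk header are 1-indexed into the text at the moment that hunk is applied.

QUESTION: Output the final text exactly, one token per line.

Hunk 1: at line 3 remove [wmkm,vlr] add [pgd,onu] -> 8 lines: bfg omoij ianyc lsw pgd onu hhk blng
Hunk 2: at line 1 remove [omoij,ianyc,lsw] add [rbge,ailc] -> 7 lines: bfg rbge ailc pgd onu hhk blng
Hunk 3: at line 1 remove [ailc] add [zeji,pqkag,stppo] -> 9 lines: bfg rbge zeji pqkag stppo pgd onu hhk blng

Answer: bfg
rbge
zeji
pqkag
stppo
pgd
onu
hhk
blng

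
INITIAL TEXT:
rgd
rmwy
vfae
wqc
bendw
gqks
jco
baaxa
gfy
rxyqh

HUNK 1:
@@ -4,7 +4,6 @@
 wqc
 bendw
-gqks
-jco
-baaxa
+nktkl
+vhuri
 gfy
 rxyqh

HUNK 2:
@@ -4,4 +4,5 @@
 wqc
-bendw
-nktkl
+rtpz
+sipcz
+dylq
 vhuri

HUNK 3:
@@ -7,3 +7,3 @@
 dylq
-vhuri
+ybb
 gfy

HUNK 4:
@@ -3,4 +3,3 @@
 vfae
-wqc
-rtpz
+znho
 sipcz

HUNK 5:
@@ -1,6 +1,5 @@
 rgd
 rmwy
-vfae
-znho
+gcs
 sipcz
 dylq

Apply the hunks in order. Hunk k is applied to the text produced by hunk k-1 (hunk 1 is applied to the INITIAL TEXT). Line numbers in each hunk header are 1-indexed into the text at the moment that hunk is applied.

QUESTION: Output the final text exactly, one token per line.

Answer: rgd
rmwy
gcs
sipcz
dylq
ybb
gfy
rxyqh

Derivation:
Hunk 1: at line 4 remove [gqks,jco,baaxa] add [nktkl,vhuri] -> 9 lines: rgd rmwy vfae wqc bendw nktkl vhuri gfy rxyqh
Hunk 2: at line 4 remove [bendw,nktkl] add [rtpz,sipcz,dylq] -> 10 lines: rgd rmwy vfae wqc rtpz sipcz dylq vhuri gfy rxyqh
Hunk 3: at line 7 remove [vhuri] add [ybb] -> 10 lines: rgd rmwy vfae wqc rtpz sipcz dylq ybb gfy rxyqh
Hunk 4: at line 3 remove [wqc,rtpz] add [znho] -> 9 lines: rgd rmwy vfae znho sipcz dylq ybb gfy rxyqh
Hunk 5: at line 1 remove [vfae,znho] add [gcs] -> 8 lines: rgd rmwy gcs sipcz dylq ybb gfy rxyqh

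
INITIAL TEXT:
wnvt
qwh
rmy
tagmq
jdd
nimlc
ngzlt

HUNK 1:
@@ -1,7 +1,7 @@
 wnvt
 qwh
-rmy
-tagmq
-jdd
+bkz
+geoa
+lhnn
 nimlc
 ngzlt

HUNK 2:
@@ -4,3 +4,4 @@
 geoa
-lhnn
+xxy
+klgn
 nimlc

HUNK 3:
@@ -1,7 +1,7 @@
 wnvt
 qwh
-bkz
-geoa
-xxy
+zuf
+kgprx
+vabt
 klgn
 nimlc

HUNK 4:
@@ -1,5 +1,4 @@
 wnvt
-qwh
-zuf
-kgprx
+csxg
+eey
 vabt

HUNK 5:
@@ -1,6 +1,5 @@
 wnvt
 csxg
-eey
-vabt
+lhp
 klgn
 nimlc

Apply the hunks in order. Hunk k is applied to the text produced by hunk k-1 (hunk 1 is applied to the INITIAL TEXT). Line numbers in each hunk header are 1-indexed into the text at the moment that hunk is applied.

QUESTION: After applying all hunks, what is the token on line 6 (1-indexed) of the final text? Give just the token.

Hunk 1: at line 1 remove [rmy,tagmq,jdd] add [bkz,geoa,lhnn] -> 7 lines: wnvt qwh bkz geoa lhnn nimlc ngzlt
Hunk 2: at line 4 remove [lhnn] add [xxy,klgn] -> 8 lines: wnvt qwh bkz geoa xxy klgn nimlc ngzlt
Hunk 3: at line 1 remove [bkz,geoa,xxy] add [zuf,kgprx,vabt] -> 8 lines: wnvt qwh zuf kgprx vabt klgn nimlc ngzlt
Hunk 4: at line 1 remove [qwh,zuf,kgprx] add [csxg,eey] -> 7 lines: wnvt csxg eey vabt klgn nimlc ngzlt
Hunk 5: at line 1 remove [eey,vabt] add [lhp] -> 6 lines: wnvt csxg lhp klgn nimlc ngzlt
Final line 6: ngzlt

Answer: ngzlt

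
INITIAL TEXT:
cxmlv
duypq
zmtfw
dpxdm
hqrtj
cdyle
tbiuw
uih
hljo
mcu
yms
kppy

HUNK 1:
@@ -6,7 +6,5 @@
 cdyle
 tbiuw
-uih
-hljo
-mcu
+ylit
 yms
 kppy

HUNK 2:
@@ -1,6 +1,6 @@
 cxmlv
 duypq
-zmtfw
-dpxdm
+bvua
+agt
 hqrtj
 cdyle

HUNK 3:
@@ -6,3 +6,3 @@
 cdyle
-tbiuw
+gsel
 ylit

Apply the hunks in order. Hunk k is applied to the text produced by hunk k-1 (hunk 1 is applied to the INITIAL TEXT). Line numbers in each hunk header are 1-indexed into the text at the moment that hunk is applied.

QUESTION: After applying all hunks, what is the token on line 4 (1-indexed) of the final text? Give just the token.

Hunk 1: at line 6 remove [uih,hljo,mcu] add [ylit] -> 10 lines: cxmlv duypq zmtfw dpxdm hqrtj cdyle tbiuw ylit yms kppy
Hunk 2: at line 1 remove [zmtfw,dpxdm] add [bvua,agt] -> 10 lines: cxmlv duypq bvua agt hqrtj cdyle tbiuw ylit yms kppy
Hunk 3: at line 6 remove [tbiuw] add [gsel] -> 10 lines: cxmlv duypq bvua agt hqrtj cdyle gsel ylit yms kppy
Final line 4: agt

Answer: agt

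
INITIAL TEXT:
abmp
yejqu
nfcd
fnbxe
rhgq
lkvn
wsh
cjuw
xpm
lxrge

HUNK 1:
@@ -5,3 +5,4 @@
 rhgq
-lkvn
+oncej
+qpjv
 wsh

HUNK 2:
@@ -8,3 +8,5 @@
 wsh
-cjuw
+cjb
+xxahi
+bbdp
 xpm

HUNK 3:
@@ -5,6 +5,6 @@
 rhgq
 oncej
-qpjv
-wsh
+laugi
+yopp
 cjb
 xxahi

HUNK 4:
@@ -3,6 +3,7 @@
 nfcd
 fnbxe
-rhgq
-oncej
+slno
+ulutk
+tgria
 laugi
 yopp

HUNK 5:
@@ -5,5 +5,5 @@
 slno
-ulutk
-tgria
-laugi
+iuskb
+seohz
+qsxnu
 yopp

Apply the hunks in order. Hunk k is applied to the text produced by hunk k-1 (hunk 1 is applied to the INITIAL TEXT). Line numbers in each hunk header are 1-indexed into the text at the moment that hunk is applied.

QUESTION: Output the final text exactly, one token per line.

Answer: abmp
yejqu
nfcd
fnbxe
slno
iuskb
seohz
qsxnu
yopp
cjb
xxahi
bbdp
xpm
lxrge

Derivation:
Hunk 1: at line 5 remove [lkvn] add [oncej,qpjv] -> 11 lines: abmp yejqu nfcd fnbxe rhgq oncej qpjv wsh cjuw xpm lxrge
Hunk 2: at line 8 remove [cjuw] add [cjb,xxahi,bbdp] -> 13 lines: abmp yejqu nfcd fnbxe rhgq oncej qpjv wsh cjb xxahi bbdp xpm lxrge
Hunk 3: at line 5 remove [qpjv,wsh] add [laugi,yopp] -> 13 lines: abmp yejqu nfcd fnbxe rhgq oncej laugi yopp cjb xxahi bbdp xpm lxrge
Hunk 4: at line 3 remove [rhgq,oncej] add [slno,ulutk,tgria] -> 14 lines: abmp yejqu nfcd fnbxe slno ulutk tgria laugi yopp cjb xxahi bbdp xpm lxrge
Hunk 5: at line 5 remove [ulutk,tgria,laugi] add [iuskb,seohz,qsxnu] -> 14 lines: abmp yejqu nfcd fnbxe slno iuskb seohz qsxnu yopp cjb xxahi bbdp xpm lxrge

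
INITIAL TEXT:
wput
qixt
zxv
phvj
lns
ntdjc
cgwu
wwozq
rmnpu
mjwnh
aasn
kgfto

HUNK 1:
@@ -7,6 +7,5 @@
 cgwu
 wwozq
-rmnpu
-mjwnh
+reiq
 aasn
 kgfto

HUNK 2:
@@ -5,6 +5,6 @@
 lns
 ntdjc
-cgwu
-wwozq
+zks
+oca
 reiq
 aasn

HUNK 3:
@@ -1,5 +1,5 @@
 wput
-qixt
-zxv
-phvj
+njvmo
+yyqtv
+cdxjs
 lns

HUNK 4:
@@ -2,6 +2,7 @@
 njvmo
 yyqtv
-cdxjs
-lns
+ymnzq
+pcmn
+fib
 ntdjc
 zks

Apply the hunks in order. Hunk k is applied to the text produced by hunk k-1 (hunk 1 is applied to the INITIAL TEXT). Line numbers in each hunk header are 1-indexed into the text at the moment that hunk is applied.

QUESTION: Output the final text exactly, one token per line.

Hunk 1: at line 7 remove [rmnpu,mjwnh] add [reiq] -> 11 lines: wput qixt zxv phvj lns ntdjc cgwu wwozq reiq aasn kgfto
Hunk 2: at line 5 remove [cgwu,wwozq] add [zks,oca] -> 11 lines: wput qixt zxv phvj lns ntdjc zks oca reiq aasn kgfto
Hunk 3: at line 1 remove [qixt,zxv,phvj] add [njvmo,yyqtv,cdxjs] -> 11 lines: wput njvmo yyqtv cdxjs lns ntdjc zks oca reiq aasn kgfto
Hunk 4: at line 2 remove [cdxjs,lns] add [ymnzq,pcmn,fib] -> 12 lines: wput njvmo yyqtv ymnzq pcmn fib ntdjc zks oca reiq aasn kgfto

Answer: wput
njvmo
yyqtv
ymnzq
pcmn
fib
ntdjc
zks
oca
reiq
aasn
kgfto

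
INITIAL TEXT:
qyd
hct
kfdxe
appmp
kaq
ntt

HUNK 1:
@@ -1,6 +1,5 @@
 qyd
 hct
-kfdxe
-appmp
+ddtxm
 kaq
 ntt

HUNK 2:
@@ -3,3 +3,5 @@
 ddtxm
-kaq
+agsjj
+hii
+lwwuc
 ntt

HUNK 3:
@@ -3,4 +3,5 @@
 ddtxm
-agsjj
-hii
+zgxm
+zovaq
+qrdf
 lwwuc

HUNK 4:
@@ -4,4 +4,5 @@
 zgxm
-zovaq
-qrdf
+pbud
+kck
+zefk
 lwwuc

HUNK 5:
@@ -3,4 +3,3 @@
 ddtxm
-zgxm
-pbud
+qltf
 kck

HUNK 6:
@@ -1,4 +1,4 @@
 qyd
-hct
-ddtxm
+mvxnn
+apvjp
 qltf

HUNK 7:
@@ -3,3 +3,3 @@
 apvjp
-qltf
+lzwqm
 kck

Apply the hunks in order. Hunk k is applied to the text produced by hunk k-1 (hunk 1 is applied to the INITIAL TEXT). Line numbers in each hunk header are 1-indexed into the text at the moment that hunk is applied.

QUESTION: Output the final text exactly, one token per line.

Answer: qyd
mvxnn
apvjp
lzwqm
kck
zefk
lwwuc
ntt

Derivation:
Hunk 1: at line 1 remove [kfdxe,appmp] add [ddtxm] -> 5 lines: qyd hct ddtxm kaq ntt
Hunk 2: at line 3 remove [kaq] add [agsjj,hii,lwwuc] -> 7 lines: qyd hct ddtxm agsjj hii lwwuc ntt
Hunk 3: at line 3 remove [agsjj,hii] add [zgxm,zovaq,qrdf] -> 8 lines: qyd hct ddtxm zgxm zovaq qrdf lwwuc ntt
Hunk 4: at line 4 remove [zovaq,qrdf] add [pbud,kck,zefk] -> 9 lines: qyd hct ddtxm zgxm pbud kck zefk lwwuc ntt
Hunk 5: at line 3 remove [zgxm,pbud] add [qltf] -> 8 lines: qyd hct ddtxm qltf kck zefk lwwuc ntt
Hunk 6: at line 1 remove [hct,ddtxm] add [mvxnn,apvjp] -> 8 lines: qyd mvxnn apvjp qltf kck zefk lwwuc ntt
Hunk 7: at line 3 remove [qltf] add [lzwqm] -> 8 lines: qyd mvxnn apvjp lzwqm kck zefk lwwuc ntt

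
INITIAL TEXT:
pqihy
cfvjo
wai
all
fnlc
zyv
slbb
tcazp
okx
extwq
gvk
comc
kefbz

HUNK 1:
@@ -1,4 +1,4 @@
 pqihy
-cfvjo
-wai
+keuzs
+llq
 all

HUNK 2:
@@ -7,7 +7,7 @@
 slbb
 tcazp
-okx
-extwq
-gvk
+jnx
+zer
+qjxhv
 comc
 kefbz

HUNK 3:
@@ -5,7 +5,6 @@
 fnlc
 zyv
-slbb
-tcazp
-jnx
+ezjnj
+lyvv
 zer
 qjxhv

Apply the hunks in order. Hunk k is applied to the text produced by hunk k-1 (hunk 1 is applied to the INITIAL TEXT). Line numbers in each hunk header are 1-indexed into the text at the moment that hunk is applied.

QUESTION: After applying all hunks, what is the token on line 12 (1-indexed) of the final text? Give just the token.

Hunk 1: at line 1 remove [cfvjo,wai] add [keuzs,llq] -> 13 lines: pqihy keuzs llq all fnlc zyv slbb tcazp okx extwq gvk comc kefbz
Hunk 2: at line 7 remove [okx,extwq,gvk] add [jnx,zer,qjxhv] -> 13 lines: pqihy keuzs llq all fnlc zyv slbb tcazp jnx zer qjxhv comc kefbz
Hunk 3: at line 5 remove [slbb,tcazp,jnx] add [ezjnj,lyvv] -> 12 lines: pqihy keuzs llq all fnlc zyv ezjnj lyvv zer qjxhv comc kefbz
Final line 12: kefbz

Answer: kefbz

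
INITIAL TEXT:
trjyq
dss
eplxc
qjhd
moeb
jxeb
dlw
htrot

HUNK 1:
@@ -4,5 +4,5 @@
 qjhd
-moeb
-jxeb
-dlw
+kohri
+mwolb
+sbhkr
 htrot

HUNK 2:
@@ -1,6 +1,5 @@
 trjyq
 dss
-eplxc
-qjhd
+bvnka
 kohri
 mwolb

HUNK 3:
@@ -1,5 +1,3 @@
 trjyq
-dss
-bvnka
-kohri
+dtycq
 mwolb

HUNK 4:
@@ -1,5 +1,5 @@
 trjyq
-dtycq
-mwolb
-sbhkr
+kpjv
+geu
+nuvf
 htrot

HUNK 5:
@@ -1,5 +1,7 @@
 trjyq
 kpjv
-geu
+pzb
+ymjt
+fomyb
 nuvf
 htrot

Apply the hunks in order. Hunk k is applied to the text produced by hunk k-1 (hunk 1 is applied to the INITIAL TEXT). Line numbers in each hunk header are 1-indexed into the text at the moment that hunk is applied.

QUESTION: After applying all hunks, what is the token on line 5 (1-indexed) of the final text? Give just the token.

Hunk 1: at line 4 remove [moeb,jxeb,dlw] add [kohri,mwolb,sbhkr] -> 8 lines: trjyq dss eplxc qjhd kohri mwolb sbhkr htrot
Hunk 2: at line 1 remove [eplxc,qjhd] add [bvnka] -> 7 lines: trjyq dss bvnka kohri mwolb sbhkr htrot
Hunk 3: at line 1 remove [dss,bvnka,kohri] add [dtycq] -> 5 lines: trjyq dtycq mwolb sbhkr htrot
Hunk 4: at line 1 remove [dtycq,mwolb,sbhkr] add [kpjv,geu,nuvf] -> 5 lines: trjyq kpjv geu nuvf htrot
Hunk 5: at line 1 remove [geu] add [pzb,ymjt,fomyb] -> 7 lines: trjyq kpjv pzb ymjt fomyb nuvf htrot
Final line 5: fomyb

Answer: fomyb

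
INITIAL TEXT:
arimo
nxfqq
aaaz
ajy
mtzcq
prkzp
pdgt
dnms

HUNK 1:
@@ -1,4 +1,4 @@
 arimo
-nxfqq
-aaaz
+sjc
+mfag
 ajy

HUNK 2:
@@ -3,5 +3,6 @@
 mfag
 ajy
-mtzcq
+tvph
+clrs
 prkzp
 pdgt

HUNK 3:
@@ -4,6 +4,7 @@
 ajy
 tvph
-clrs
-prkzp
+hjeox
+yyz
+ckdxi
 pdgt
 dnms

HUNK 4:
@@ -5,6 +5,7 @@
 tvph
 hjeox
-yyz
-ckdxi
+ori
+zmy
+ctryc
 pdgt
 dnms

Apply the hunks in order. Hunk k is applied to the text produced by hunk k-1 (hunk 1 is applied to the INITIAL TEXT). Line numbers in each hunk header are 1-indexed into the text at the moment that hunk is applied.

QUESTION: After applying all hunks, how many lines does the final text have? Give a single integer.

Answer: 11

Derivation:
Hunk 1: at line 1 remove [nxfqq,aaaz] add [sjc,mfag] -> 8 lines: arimo sjc mfag ajy mtzcq prkzp pdgt dnms
Hunk 2: at line 3 remove [mtzcq] add [tvph,clrs] -> 9 lines: arimo sjc mfag ajy tvph clrs prkzp pdgt dnms
Hunk 3: at line 4 remove [clrs,prkzp] add [hjeox,yyz,ckdxi] -> 10 lines: arimo sjc mfag ajy tvph hjeox yyz ckdxi pdgt dnms
Hunk 4: at line 5 remove [yyz,ckdxi] add [ori,zmy,ctryc] -> 11 lines: arimo sjc mfag ajy tvph hjeox ori zmy ctryc pdgt dnms
Final line count: 11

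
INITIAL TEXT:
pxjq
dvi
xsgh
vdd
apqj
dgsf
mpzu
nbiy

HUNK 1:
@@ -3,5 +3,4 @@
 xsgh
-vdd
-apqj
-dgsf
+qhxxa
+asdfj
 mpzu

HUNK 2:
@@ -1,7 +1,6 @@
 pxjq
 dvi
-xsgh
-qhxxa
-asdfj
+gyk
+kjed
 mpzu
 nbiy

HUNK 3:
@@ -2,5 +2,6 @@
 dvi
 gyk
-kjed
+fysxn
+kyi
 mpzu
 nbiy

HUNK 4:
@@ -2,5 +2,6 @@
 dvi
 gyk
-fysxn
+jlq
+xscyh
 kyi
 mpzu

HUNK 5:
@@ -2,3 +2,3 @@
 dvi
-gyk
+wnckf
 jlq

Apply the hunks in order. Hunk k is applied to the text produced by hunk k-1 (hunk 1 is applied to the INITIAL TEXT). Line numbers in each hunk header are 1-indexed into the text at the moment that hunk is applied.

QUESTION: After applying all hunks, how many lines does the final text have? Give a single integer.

Hunk 1: at line 3 remove [vdd,apqj,dgsf] add [qhxxa,asdfj] -> 7 lines: pxjq dvi xsgh qhxxa asdfj mpzu nbiy
Hunk 2: at line 1 remove [xsgh,qhxxa,asdfj] add [gyk,kjed] -> 6 lines: pxjq dvi gyk kjed mpzu nbiy
Hunk 3: at line 2 remove [kjed] add [fysxn,kyi] -> 7 lines: pxjq dvi gyk fysxn kyi mpzu nbiy
Hunk 4: at line 2 remove [fysxn] add [jlq,xscyh] -> 8 lines: pxjq dvi gyk jlq xscyh kyi mpzu nbiy
Hunk 5: at line 2 remove [gyk] add [wnckf] -> 8 lines: pxjq dvi wnckf jlq xscyh kyi mpzu nbiy
Final line count: 8

Answer: 8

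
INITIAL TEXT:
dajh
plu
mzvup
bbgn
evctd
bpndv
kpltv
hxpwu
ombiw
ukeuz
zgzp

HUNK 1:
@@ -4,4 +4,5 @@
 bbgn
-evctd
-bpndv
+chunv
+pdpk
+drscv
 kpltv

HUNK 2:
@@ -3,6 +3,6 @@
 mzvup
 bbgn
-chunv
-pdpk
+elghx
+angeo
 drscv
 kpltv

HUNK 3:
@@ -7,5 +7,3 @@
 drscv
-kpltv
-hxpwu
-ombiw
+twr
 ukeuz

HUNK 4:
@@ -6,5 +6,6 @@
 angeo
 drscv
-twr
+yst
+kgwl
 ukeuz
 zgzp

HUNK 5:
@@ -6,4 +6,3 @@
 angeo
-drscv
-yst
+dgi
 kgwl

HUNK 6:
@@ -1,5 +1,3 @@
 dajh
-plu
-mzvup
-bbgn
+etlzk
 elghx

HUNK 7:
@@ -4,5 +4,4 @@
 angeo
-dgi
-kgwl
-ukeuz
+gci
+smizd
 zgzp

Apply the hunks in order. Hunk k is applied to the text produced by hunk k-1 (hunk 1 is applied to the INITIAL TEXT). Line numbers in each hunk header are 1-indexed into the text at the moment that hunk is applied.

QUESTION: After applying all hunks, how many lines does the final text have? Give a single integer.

Hunk 1: at line 4 remove [evctd,bpndv] add [chunv,pdpk,drscv] -> 12 lines: dajh plu mzvup bbgn chunv pdpk drscv kpltv hxpwu ombiw ukeuz zgzp
Hunk 2: at line 3 remove [chunv,pdpk] add [elghx,angeo] -> 12 lines: dajh plu mzvup bbgn elghx angeo drscv kpltv hxpwu ombiw ukeuz zgzp
Hunk 3: at line 7 remove [kpltv,hxpwu,ombiw] add [twr] -> 10 lines: dajh plu mzvup bbgn elghx angeo drscv twr ukeuz zgzp
Hunk 4: at line 6 remove [twr] add [yst,kgwl] -> 11 lines: dajh plu mzvup bbgn elghx angeo drscv yst kgwl ukeuz zgzp
Hunk 5: at line 6 remove [drscv,yst] add [dgi] -> 10 lines: dajh plu mzvup bbgn elghx angeo dgi kgwl ukeuz zgzp
Hunk 6: at line 1 remove [plu,mzvup,bbgn] add [etlzk] -> 8 lines: dajh etlzk elghx angeo dgi kgwl ukeuz zgzp
Hunk 7: at line 4 remove [dgi,kgwl,ukeuz] add [gci,smizd] -> 7 lines: dajh etlzk elghx angeo gci smizd zgzp
Final line count: 7

Answer: 7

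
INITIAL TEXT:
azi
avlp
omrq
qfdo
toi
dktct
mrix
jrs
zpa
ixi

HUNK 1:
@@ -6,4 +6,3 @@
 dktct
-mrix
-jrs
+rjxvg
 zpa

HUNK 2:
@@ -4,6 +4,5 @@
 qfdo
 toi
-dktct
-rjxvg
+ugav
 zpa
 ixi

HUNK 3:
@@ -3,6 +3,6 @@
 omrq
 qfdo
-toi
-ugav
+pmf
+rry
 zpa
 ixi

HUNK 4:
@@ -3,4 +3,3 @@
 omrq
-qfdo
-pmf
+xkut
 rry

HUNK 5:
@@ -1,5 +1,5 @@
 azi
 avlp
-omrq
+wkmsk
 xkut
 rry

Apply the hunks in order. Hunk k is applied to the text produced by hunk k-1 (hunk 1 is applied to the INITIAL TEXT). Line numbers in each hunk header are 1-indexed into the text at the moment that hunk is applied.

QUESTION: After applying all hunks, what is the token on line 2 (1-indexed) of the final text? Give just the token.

Answer: avlp

Derivation:
Hunk 1: at line 6 remove [mrix,jrs] add [rjxvg] -> 9 lines: azi avlp omrq qfdo toi dktct rjxvg zpa ixi
Hunk 2: at line 4 remove [dktct,rjxvg] add [ugav] -> 8 lines: azi avlp omrq qfdo toi ugav zpa ixi
Hunk 3: at line 3 remove [toi,ugav] add [pmf,rry] -> 8 lines: azi avlp omrq qfdo pmf rry zpa ixi
Hunk 4: at line 3 remove [qfdo,pmf] add [xkut] -> 7 lines: azi avlp omrq xkut rry zpa ixi
Hunk 5: at line 1 remove [omrq] add [wkmsk] -> 7 lines: azi avlp wkmsk xkut rry zpa ixi
Final line 2: avlp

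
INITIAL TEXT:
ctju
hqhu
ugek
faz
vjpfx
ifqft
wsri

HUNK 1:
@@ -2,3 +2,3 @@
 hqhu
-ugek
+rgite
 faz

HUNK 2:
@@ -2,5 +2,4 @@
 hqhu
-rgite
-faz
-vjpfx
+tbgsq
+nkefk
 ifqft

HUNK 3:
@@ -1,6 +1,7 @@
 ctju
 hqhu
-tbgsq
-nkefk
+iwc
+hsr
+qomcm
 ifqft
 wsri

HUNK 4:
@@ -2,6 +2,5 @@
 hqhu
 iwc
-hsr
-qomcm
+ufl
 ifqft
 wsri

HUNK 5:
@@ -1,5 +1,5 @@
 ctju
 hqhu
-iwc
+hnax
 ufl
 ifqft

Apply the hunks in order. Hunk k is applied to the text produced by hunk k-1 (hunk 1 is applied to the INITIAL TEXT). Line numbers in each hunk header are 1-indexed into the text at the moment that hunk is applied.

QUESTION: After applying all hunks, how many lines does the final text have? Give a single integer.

Hunk 1: at line 2 remove [ugek] add [rgite] -> 7 lines: ctju hqhu rgite faz vjpfx ifqft wsri
Hunk 2: at line 2 remove [rgite,faz,vjpfx] add [tbgsq,nkefk] -> 6 lines: ctju hqhu tbgsq nkefk ifqft wsri
Hunk 3: at line 1 remove [tbgsq,nkefk] add [iwc,hsr,qomcm] -> 7 lines: ctju hqhu iwc hsr qomcm ifqft wsri
Hunk 4: at line 2 remove [hsr,qomcm] add [ufl] -> 6 lines: ctju hqhu iwc ufl ifqft wsri
Hunk 5: at line 1 remove [iwc] add [hnax] -> 6 lines: ctju hqhu hnax ufl ifqft wsri
Final line count: 6

Answer: 6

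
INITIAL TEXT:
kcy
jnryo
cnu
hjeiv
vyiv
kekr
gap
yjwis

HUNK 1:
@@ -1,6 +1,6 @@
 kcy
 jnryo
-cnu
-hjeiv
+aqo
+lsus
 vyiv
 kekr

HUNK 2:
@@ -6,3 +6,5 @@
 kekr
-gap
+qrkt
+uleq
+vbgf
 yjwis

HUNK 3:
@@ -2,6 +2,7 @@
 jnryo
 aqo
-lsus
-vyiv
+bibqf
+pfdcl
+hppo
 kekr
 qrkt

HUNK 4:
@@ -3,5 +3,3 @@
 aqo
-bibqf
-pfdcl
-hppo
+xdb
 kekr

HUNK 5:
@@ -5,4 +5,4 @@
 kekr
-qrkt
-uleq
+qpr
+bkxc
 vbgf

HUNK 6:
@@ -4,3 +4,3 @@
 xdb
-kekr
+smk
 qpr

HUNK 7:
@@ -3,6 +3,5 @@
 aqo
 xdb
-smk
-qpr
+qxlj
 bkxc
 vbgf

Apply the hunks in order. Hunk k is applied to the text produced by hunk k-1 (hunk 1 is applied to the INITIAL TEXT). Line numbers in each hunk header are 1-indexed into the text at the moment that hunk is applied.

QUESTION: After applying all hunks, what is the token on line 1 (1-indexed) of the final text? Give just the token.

Hunk 1: at line 1 remove [cnu,hjeiv] add [aqo,lsus] -> 8 lines: kcy jnryo aqo lsus vyiv kekr gap yjwis
Hunk 2: at line 6 remove [gap] add [qrkt,uleq,vbgf] -> 10 lines: kcy jnryo aqo lsus vyiv kekr qrkt uleq vbgf yjwis
Hunk 3: at line 2 remove [lsus,vyiv] add [bibqf,pfdcl,hppo] -> 11 lines: kcy jnryo aqo bibqf pfdcl hppo kekr qrkt uleq vbgf yjwis
Hunk 4: at line 3 remove [bibqf,pfdcl,hppo] add [xdb] -> 9 lines: kcy jnryo aqo xdb kekr qrkt uleq vbgf yjwis
Hunk 5: at line 5 remove [qrkt,uleq] add [qpr,bkxc] -> 9 lines: kcy jnryo aqo xdb kekr qpr bkxc vbgf yjwis
Hunk 6: at line 4 remove [kekr] add [smk] -> 9 lines: kcy jnryo aqo xdb smk qpr bkxc vbgf yjwis
Hunk 7: at line 3 remove [smk,qpr] add [qxlj] -> 8 lines: kcy jnryo aqo xdb qxlj bkxc vbgf yjwis
Final line 1: kcy

Answer: kcy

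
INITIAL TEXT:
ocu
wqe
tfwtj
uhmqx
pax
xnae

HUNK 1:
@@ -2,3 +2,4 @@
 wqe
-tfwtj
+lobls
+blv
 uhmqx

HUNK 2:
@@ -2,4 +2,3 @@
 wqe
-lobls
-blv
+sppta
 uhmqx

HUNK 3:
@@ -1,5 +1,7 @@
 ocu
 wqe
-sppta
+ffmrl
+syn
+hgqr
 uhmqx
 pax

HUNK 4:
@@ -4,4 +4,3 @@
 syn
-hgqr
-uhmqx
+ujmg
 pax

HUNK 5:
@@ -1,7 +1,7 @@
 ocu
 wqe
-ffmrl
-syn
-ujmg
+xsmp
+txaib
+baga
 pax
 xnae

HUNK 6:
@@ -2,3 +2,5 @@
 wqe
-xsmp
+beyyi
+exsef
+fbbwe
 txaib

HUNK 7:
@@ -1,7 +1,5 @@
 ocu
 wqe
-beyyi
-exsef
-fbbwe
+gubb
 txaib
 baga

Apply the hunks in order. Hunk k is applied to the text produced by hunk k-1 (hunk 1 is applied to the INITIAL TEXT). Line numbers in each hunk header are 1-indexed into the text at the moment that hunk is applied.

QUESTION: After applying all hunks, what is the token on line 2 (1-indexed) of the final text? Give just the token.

Answer: wqe

Derivation:
Hunk 1: at line 2 remove [tfwtj] add [lobls,blv] -> 7 lines: ocu wqe lobls blv uhmqx pax xnae
Hunk 2: at line 2 remove [lobls,blv] add [sppta] -> 6 lines: ocu wqe sppta uhmqx pax xnae
Hunk 3: at line 1 remove [sppta] add [ffmrl,syn,hgqr] -> 8 lines: ocu wqe ffmrl syn hgqr uhmqx pax xnae
Hunk 4: at line 4 remove [hgqr,uhmqx] add [ujmg] -> 7 lines: ocu wqe ffmrl syn ujmg pax xnae
Hunk 5: at line 1 remove [ffmrl,syn,ujmg] add [xsmp,txaib,baga] -> 7 lines: ocu wqe xsmp txaib baga pax xnae
Hunk 6: at line 2 remove [xsmp] add [beyyi,exsef,fbbwe] -> 9 lines: ocu wqe beyyi exsef fbbwe txaib baga pax xnae
Hunk 7: at line 1 remove [beyyi,exsef,fbbwe] add [gubb] -> 7 lines: ocu wqe gubb txaib baga pax xnae
Final line 2: wqe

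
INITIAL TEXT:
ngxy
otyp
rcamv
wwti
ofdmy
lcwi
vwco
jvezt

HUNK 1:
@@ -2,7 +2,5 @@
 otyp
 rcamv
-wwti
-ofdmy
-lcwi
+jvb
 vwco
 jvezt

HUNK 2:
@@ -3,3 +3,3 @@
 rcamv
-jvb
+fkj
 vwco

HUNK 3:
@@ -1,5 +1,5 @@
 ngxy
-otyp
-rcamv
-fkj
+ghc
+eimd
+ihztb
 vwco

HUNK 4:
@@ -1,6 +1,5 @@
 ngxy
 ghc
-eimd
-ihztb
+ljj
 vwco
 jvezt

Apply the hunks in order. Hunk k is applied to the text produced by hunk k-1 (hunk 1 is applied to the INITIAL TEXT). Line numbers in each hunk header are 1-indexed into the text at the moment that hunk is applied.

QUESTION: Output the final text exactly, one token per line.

Hunk 1: at line 2 remove [wwti,ofdmy,lcwi] add [jvb] -> 6 lines: ngxy otyp rcamv jvb vwco jvezt
Hunk 2: at line 3 remove [jvb] add [fkj] -> 6 lines: ngxy otyp rcamv fkj vwco jvezt
Hunk 3: at line 1 remove [otyp,rcamv,fkj] add [ghc,eimd,ihztb] -> 6 lines: ngxy ghc eimd ihztb vwco jvezt
Hunk 4: at line 1 remove [eimd,ihztb] add [ljj] -> 5 lines: ngxy ghc ljj vwco jvezt

Answer: ngxy
ghc
ljj
vwco
jvezt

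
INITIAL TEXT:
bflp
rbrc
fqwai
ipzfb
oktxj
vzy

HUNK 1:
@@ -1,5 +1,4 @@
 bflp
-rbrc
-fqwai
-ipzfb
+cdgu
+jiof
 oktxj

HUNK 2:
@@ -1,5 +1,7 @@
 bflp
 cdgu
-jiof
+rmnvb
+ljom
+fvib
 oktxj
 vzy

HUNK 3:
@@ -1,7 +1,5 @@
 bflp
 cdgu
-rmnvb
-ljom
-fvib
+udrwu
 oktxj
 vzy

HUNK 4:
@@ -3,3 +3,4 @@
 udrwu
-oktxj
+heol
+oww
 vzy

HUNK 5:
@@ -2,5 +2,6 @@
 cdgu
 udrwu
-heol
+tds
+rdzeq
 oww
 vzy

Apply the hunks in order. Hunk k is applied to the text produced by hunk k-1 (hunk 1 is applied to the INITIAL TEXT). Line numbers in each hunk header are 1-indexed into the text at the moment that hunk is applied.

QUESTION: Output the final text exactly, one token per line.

Answer: bflp
cdgu
udrwu
tds
rdzeq
oww
vzy

Derivation:
Hunk 1: at line 1 remove [rbrc,fqwai,ipzfb] add [cdgu,jiof] -> 5 lines: bflp cdgu jiof oktxj vzy
Hunk 2: at line 1 remove [jiof] add [rmnvb,ljom,fvib] -> 7 lines: bflp cdgu rmnvb ljom fvib oktxj vzy
Hunk 3: at line 1 remove [rmnvb,ljom,fvib] add [udrwu] -> 5 lines: bflp cdgu udrwu oktxj vzy
Hunk 4: at line 3 remove [oktxj] add [heol,oww] -> 6 lines: bflp cdgu udrwu heol oww vzy
Hunk 5: at line 2 remove [heol] add [tds,rdzeq] -> 7 lines: bflp cdgu udrwu tds rdzeq oww vzy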